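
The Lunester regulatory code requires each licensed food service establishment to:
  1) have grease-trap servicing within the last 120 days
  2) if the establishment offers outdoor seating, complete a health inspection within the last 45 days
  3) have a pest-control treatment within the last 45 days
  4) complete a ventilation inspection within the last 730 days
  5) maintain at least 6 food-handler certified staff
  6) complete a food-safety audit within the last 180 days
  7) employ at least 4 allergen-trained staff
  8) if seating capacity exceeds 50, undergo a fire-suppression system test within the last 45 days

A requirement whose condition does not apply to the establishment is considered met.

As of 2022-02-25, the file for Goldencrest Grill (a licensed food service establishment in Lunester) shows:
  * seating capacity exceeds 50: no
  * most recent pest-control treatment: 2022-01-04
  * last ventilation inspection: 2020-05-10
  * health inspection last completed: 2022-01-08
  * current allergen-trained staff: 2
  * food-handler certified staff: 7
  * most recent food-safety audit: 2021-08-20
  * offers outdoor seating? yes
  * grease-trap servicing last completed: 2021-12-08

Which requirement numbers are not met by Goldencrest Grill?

1. grease-trap servicing 79 days ago vs limit 120 → met
2. condition 'offers outdoor seating' holds; health inspection 48 days ago vs limit 45 → not met
3. pest-control treatment 52 days ago vs limit 45 → not met
4. ventilation inspection 656 days ago vs limit 730 → met
5. food-handler certified staff 7 ≥ 6 → met
6. food-safety audit 189 days ago vs limit 180 → not met
7. allergen-trained staff 2 < 4 → not met
8. condition 'seating capacity exceeds 50' does not hold → requirement n/a → met
Not met: 2, 3, 6, 7

2, 3, 6, 7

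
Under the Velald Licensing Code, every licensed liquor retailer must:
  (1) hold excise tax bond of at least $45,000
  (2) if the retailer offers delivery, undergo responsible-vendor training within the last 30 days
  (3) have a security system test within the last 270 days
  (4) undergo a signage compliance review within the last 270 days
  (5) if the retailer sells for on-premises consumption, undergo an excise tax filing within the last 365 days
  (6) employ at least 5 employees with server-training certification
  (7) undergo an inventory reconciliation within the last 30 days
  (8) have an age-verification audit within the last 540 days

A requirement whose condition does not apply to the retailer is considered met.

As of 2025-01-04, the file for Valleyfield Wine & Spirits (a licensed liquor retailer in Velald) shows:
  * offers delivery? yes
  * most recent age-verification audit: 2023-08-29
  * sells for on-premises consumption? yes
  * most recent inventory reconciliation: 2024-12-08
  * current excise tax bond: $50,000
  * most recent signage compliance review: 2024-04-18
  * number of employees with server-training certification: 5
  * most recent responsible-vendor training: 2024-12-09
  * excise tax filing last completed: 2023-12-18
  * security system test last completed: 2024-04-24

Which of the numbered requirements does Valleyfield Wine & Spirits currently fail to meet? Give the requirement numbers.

5

1. excise tax bond $50,000 ≥ $45,000 → met
2. condition 'offers delivery' holds; responsible-vendor training 26 days ago vs limit 30 → met
3. security system test 255 days ago vs limit 270 → met
4. signage compliance review 261 days ago vs limit 270 → met
5. condition 'sells for on-premises consumption' holds; excise tax filing 383 days ago vs limit 365 → not met
6. employees with server-training certification 5 ≥ 5 → met
7. inventory reconciliation 27 days ago vs limit 30 → met
8. age-verification audit 494 days ago vs limit 540 → met
Not met: 5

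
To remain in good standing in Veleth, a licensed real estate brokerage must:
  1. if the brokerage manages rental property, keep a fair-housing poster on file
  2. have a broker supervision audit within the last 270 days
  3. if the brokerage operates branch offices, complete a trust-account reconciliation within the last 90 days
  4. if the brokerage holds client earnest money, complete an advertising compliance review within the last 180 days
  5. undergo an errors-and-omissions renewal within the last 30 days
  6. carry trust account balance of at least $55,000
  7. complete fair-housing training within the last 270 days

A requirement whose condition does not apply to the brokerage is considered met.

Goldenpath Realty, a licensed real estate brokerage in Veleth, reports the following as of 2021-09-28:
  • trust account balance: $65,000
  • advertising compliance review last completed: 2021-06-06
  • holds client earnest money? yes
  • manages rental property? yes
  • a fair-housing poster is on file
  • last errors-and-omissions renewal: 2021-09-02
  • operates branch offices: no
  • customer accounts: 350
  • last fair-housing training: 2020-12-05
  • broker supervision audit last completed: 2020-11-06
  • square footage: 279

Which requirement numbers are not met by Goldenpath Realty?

2, 7

1. condition 'manages rental property' holds; fair-housing poster present → met
2. broker supervision audit 326 days ago vs limit 270 → not met
3. condition 'operates branch offices' does not hold → requirement n/a → met
4. condition 'holds client earnest money' holds; advertising compliance review 114 days ago vs limit 180 → met
5. errors-and-omissions renewal 26 days ago vs limit 30 → met
6. trust account balance $65,000 ≥ $55,000 → met
7. fair-housing training 297 days ago vs limit 270 → not met
Not met: 2, 7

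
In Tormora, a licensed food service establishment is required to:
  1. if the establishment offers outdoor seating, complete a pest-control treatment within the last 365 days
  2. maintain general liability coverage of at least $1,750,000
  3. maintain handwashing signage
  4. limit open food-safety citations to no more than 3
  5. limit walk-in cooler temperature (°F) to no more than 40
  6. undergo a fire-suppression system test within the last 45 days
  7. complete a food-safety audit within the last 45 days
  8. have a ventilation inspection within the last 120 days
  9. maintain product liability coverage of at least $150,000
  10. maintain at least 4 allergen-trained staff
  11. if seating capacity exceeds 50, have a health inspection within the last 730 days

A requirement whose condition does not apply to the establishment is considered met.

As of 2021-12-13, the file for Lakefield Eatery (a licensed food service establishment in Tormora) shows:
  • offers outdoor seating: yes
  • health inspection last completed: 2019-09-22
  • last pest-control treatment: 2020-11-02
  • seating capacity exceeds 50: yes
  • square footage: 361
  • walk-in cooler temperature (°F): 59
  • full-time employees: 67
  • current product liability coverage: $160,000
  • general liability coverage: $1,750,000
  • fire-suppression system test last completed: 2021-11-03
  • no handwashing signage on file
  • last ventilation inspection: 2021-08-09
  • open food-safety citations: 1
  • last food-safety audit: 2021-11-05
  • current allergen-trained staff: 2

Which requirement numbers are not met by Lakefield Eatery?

1, 3, 5, 8, 10, 11

1. condition 'offers outdoor seating' holds; pest-control treatment 406 days ago vs limit 365 → not met
2. general liability coverage $1,750,000 ≥ $1,750,000 → met
3. handwashing signage absent → not met
4. open food-safety citations 1 ≤ 3 → met
5. walk-in cooler temperature (°F) 59 > 40 → not met
6. fire-suppression system test 40 days ago vs limit 45 → met
7. food-safety audit 38 days ago vs limit 45 → met
8. ventilation inspection 126 days ago vs limit 120 → not met
9. product liability coverage $160,000 ≥ $150,000 → met
10. allergen-trained staff 2 < 4 → not met
11. condition 'seating capacity exceeds 50' holds; health inspection 813 days ago vs limit 730 → not met
Not met: 1, 3, 5, 8, 10, 11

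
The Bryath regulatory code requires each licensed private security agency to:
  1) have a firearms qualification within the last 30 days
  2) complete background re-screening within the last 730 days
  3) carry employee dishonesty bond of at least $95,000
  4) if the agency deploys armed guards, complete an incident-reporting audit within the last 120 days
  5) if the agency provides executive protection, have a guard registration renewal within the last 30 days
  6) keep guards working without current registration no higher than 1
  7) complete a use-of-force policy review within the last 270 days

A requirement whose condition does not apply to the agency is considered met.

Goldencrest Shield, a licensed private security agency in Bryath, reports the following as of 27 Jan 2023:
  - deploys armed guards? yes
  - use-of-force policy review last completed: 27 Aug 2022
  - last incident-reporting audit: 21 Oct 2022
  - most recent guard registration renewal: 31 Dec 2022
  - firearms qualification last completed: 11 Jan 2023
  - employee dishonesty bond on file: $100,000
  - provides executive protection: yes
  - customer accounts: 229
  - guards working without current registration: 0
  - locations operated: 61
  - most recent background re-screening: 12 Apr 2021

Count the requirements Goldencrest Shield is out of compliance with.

1. firearms qualification 16 days ago vs limit 30 → met
2. background re-screening 655 days ago vs limit 730 → met
3. employee dishonesty bond $100,000 ≥ $95,000 → met
4. condition 'deploys armed guards' holds; incident-reporting audit 98 days ago vs limit 120 → met
5. condition 'provides executive protection' holds; guard registration renewal 27 days ago vs limit 30 → met
6. guards working without current registration 0 ≤ 1 → met
7. use-of-force policy review 153 days ago vs limit 270 → met
Not met: 0 of 7

0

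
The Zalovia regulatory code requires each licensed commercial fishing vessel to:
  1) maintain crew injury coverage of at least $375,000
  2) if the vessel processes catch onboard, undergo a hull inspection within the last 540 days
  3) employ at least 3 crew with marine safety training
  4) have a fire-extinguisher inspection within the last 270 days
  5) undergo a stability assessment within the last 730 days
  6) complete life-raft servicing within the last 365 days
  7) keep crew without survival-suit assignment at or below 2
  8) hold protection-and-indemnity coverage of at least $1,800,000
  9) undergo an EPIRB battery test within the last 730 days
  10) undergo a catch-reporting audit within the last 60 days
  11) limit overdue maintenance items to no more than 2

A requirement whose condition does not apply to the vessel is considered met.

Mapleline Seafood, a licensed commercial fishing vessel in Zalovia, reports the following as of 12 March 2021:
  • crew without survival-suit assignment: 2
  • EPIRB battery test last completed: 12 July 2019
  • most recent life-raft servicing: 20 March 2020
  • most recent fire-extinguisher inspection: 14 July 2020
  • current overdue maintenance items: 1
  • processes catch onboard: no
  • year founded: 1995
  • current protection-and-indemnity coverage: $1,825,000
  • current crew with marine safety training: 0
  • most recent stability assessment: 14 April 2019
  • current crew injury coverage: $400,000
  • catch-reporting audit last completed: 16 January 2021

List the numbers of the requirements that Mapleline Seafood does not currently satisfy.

1. crew injury coverage $400,000 ≥ $375,000 → met
2. condition 'processes catch onboard' does not hold → requirement n/a → met
3. crew with marine safety training 0 < 3 → not met
4. fire-extinguisher inspection 241 days ago vs limit 270 → met
5. stability assessment 698 days ago vs limit 730 → met
6. life-raft servicing 357 days ago vs limit 365 → met
7. crew without survival-suit assignment 2 ≤ 2 → met
8. protection-and-indemnity coverage $1,825,000 ≥ $1,800,000 → met
9. EPIRB battery test 609 days ago vs limit 730 → met
10. catch-reporting audit 55 days ago vs limit 60 → met
11. overdue maintenance items 1 ≤ 2 → met
Not met: 3

3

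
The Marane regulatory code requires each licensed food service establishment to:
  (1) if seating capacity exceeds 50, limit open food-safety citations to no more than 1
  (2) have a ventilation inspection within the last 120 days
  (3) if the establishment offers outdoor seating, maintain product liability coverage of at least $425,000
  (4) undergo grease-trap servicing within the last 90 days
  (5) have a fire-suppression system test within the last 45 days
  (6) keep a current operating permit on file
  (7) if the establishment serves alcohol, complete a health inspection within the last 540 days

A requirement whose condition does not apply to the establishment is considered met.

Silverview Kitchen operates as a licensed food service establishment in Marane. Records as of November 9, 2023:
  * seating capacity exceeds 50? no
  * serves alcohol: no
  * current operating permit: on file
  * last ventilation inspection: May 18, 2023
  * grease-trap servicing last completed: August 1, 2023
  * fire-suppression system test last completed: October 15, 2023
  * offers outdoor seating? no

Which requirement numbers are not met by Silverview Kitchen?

2, 4

1. condition 'seating capacity exceeds 50' does not hold → requirement n/a → met
2. ventilation inspection 175 days ago vs limit 120 → not met
3. condition 'offers outdoor seating' does not hold → requirement n/a → met
4. grease-trap servicing 100 days ago vs limit 90 → not met
5. fire-suppression system test 25 days ago vs limit 45 → met
6. current operating permit present → met
7. condition 'serves alcohol' does not hold → requirement n/a → met
Not met: 2, 4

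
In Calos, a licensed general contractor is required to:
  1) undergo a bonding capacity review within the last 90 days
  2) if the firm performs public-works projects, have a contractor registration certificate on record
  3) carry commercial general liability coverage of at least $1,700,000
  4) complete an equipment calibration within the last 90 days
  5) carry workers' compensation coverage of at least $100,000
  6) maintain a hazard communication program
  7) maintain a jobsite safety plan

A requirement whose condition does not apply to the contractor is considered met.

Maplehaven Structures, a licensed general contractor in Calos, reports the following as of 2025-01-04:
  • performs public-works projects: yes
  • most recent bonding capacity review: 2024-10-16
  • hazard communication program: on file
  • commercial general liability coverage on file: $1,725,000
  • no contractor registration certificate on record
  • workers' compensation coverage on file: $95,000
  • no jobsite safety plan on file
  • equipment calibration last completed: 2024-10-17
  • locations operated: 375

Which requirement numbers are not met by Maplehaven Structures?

2, 5, 7

1. bonding capacity review 80 days ago vs limit 90 → met
2. condition 'performs public-works projects' holds; contractor registration certificate absent → not met
3. commercial general liability coverage $1,725,000 ≥ $1,700,000 → met
4. equipment calibration 79 days ago vs limit 90 → met
5. workers' compensation coverage $95,000 < $100,000 → not met
6. hazard communication program present → met
7. jobsite safety plan absent → not met
Not met: 2, 5, 7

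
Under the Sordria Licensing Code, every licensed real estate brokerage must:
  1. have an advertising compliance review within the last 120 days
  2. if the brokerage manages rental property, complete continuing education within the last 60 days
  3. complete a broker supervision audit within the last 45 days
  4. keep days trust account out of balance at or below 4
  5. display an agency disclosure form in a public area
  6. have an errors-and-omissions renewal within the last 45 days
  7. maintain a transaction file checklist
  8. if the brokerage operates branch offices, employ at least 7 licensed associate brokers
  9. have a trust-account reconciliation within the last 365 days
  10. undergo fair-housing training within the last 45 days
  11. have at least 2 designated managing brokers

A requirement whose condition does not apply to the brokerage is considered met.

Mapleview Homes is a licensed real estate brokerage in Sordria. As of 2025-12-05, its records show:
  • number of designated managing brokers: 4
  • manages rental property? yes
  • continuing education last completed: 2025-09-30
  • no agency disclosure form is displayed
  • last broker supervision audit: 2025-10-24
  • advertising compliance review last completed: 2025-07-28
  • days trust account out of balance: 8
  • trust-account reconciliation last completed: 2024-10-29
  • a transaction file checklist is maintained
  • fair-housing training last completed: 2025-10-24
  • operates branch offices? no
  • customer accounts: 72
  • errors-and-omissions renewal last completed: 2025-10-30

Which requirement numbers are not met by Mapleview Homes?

1, 2, 4, 5, 9

1. advertising compliance review 130 days ago vs limit 120 → not met
2. condition 'manages rental property' holds; continuing education 66 days ago vs limit 60 → not met
3. broker supervision audit 42 days ago vs limit 45 → met
4. days trust account out of balance 8 > 4 → not met
5. agency disclosure form absent → not met
6. errors-and-omissions renewal 36 days ago vs limit 45 → met
7. transaction file checklist present → met
8. condition 'operates branch offices' does not hold → requirement n/a → met
9. trust-account reconciliation 402 days ago vs limit 365 → not met
10. fair-housing training 42 days ago vs limit 45 → met
11. designated managing brokers 4 ≥ 2 → met
Not met: 1, 2, 4, 5, 9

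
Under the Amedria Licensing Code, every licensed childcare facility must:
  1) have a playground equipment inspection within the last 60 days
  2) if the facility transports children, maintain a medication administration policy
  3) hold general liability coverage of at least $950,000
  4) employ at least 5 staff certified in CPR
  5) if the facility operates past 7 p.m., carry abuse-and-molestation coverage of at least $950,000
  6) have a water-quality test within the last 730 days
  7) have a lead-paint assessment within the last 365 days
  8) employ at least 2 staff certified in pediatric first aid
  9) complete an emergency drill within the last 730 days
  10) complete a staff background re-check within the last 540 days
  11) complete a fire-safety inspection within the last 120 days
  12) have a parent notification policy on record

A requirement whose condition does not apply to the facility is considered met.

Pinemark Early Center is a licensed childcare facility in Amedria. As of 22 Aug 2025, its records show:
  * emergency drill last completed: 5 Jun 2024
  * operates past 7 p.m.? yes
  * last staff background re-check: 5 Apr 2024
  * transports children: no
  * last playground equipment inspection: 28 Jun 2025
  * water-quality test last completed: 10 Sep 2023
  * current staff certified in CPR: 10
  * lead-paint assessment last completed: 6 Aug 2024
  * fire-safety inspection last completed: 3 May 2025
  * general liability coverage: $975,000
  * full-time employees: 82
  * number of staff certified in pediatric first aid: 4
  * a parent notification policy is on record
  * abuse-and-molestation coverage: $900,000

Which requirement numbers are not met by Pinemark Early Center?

5, 7

1. playground equipment inspection 55 days ago vs limit 60 → met
2. condition 'transports children' does not hold → requirement n/a → met
3. general liability coverage $975,000 ≥ $950,000 → met
4. staff certified in CPR 10 ≥ 5 → met
5. condition 'operates past 7 p.m.' holds; abuse-and-molestation coverage $900,000 < $950,000 → not met
6. water-quality test 712 days ago vs limit 730 → met
7. lead-paint assessment 381 days ago vs limit 365 → not met
8. staff certified in pediatric first aid 4 ≥ 2 → met
9. emergency drill 443 days ago vs limit 730 → met
10. staff background re-check 504 days ago vs limit 540 → met
11. fire-safety inspection 111 days ago vs limit 120 → met
12. parent notification policy present → met
Not met: 5, 7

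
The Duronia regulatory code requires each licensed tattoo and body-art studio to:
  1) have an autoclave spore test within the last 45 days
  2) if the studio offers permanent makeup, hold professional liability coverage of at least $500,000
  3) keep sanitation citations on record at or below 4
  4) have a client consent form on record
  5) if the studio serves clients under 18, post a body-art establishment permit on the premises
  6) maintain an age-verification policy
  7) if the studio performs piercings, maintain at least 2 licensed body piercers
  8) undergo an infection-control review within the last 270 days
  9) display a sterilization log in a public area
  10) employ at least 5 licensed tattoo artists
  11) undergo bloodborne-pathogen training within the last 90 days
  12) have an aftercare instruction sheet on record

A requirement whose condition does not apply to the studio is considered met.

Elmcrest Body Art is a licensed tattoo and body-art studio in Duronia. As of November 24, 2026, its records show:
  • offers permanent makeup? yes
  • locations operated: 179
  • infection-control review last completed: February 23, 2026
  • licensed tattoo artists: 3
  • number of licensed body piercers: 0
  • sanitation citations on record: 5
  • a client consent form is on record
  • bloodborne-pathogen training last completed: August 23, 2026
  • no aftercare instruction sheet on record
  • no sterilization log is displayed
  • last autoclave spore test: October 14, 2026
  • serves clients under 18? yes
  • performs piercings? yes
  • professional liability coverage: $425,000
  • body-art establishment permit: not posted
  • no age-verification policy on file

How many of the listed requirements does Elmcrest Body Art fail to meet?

1. autoclave spore test 41 days ago vs limit 45 → met
2. condition 'offers permanent makeup' holds; professional liability coverage $425,000 < $500,000 → not met
3. sanitation citations on record 5 > 4 → not met
4. client consent form present → met
5. condition 'serves clients under 18' holds; body-art establishment permit absent → not met
6. age-verification policy absent → not met
7. condition 'performs piercings' holds; licensed body piercers 0 < 2 → not met
8. infection-control review 274 days ago vs limit 270 → not met
9. sterilization log absent → not met
10. licensed tattoo artists 3 < 5 → not met
11. bloodborne-pathogen training 93 days ago vs limit 90 → not met
12. aftercare instruction sheet absent → not met
Not met: 10 of 12

10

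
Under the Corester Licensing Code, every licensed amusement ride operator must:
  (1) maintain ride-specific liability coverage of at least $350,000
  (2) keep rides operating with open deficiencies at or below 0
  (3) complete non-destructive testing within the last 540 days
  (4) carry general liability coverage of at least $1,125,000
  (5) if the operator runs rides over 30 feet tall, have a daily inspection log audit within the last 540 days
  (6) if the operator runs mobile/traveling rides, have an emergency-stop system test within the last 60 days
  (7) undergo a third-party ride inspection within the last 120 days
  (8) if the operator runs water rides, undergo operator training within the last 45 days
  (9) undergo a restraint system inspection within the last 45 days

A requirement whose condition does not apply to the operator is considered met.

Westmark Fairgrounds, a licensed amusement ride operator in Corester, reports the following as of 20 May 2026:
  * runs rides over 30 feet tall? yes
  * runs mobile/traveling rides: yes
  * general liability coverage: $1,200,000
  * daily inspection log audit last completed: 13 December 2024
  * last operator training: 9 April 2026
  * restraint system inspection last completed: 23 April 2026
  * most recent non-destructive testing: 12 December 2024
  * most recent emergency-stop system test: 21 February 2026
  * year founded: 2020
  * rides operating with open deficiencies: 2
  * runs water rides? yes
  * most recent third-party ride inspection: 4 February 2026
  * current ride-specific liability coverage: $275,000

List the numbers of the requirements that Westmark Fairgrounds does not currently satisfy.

1. ride-specific liability coverage $275,000 < $350,000 → not met
2. rides operating with open deficiencies 2 > 0 → not met
3. non-destructive testing 524 days ago vs limit 540 → met
4. general liability coverage $1,200,000 ≥ $1,125,000 → met
5. condition 'runs rides over 30 feet tall' holds; daily inspection log audit 523 days ago vs limit 540 → met
6. condition 'runs mobile/traveling rides' holds; emergency-stop system test 88 days ago vs limit 60 → not met
7. third-party ride inspection 105 days ago vs limit 120 → met
8. condition 'runs water rides' holds; operator training 41 days ago vs limit 45 → met
9. restraint system inspection 27 days ago vs limit 45 → met
Not met: 1, 2, 6

1, 2, 6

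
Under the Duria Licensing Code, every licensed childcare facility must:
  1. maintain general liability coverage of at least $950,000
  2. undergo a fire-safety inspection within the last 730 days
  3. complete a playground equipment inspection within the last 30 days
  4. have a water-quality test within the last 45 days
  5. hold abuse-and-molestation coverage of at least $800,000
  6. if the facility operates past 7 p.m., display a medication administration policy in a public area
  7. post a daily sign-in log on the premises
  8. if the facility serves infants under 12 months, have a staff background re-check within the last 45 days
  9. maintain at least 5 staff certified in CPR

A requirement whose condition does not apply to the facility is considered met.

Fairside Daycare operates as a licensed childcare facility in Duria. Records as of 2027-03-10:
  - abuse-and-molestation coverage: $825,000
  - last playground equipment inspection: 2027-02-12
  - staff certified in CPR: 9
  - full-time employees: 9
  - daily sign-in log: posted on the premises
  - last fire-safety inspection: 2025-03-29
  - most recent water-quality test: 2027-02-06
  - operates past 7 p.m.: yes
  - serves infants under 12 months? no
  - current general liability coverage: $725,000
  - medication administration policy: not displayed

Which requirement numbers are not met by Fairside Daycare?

1. general liability coverage $725,000 < $950,000 → not met
2. fire-safety inspection 711 days ago vs limit 730 → met
3. playground equipment inspection 26 days ago vs limit 30 → met
4. water-quality test 32 days ago vs limit 45 → met
5. abuse-and-molestation coverage $825,000 ≥ $800,000 → met
6. condition 'operates past 7 p.m.' holds; medication administration policy absent → not met
7. daily sign-in log present → met
8. condition 'serves infants under 12 months' does not hold → requirement n/a → met
9. staff certified in CPR 9 ≥ 5 → met
Not met: 1, 6

1, 6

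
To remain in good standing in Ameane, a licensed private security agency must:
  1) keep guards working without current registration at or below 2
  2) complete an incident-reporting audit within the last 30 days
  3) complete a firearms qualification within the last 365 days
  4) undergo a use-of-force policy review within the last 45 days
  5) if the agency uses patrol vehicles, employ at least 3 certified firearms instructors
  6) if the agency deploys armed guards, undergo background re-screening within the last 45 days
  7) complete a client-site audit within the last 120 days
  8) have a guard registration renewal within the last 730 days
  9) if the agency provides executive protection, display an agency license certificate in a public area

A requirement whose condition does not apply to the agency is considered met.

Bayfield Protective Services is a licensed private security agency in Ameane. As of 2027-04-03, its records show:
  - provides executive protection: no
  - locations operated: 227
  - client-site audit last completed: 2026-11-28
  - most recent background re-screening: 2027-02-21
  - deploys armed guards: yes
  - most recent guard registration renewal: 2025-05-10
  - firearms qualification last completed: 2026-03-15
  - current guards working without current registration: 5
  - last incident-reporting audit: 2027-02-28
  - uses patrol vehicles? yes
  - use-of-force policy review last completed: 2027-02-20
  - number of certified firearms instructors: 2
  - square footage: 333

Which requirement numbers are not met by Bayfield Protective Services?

1. guards working without current registration 5 > 2 → not met
2. incident-reporting audit 34 days ago vs limit 30 → not met
3. firearms qualification 384 days ago vs limit 365 → not met
4. use-of-force policy review 42 days ago vs limit 45 → met
5. condition 'uses patrol vehicles' holds; certified firearms instructors 2 < 3 → not met
6. condition 'deploys armed guards' holds; background re-screening 41 days ago vs limit 45 → met
7. client-site audit 126 days ago vs limit 120 → not met
8. guard registration renewal 693 days ago vs limit 730 → met
9. condition 'provides executive protection' does not hold → requirement n/a → met
Not met: 1, 2, 3, 5, 7

1, 2, 3, 5, 7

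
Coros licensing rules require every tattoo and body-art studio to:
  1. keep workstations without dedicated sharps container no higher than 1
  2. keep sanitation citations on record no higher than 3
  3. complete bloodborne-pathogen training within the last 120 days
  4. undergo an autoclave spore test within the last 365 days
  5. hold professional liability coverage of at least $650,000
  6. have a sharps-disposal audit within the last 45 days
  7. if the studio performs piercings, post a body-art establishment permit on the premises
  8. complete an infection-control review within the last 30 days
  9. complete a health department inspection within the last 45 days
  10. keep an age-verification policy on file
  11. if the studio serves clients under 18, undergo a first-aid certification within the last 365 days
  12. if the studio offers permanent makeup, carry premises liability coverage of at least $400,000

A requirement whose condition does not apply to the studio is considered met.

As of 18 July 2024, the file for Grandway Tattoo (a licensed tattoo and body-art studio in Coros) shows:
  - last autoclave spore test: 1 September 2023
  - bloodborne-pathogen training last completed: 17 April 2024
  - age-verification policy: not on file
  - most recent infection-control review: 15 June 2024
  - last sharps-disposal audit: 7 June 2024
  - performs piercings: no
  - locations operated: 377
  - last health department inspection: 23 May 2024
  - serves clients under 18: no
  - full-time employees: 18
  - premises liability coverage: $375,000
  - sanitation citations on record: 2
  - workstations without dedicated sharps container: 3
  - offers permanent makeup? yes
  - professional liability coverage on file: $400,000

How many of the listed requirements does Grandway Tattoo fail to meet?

6

1. workstations without dedicated sharps container 3 > 1 → not met
2. sanitation citations on record 2 ≤ 3 → met
3. bloodborne-pathogen training 92 days ago vs limit 120 → met
4. autoclave spore test 321 days ago vs limit 365 → met
5. professional liability coverage $400,000 < $650,000 → not met
6. sharps-disposal audit 41 days ago vs limit 45 → met
7. condition 'performs piercings' does not hold → requirement n/a → met
8. infection-control review 33 days ago vs limit 30 → not met
9. health department inspection 56 days ago vs limit 45 → not met
10. age-verification policy absent → not met
11. condition 'serves clients under 18' does not hold → requirement n/a → met
12. condition 'offers permanent makeup' holds; premises liability coverage $375,000 < $400,000 → not met
Not met: 6 of 12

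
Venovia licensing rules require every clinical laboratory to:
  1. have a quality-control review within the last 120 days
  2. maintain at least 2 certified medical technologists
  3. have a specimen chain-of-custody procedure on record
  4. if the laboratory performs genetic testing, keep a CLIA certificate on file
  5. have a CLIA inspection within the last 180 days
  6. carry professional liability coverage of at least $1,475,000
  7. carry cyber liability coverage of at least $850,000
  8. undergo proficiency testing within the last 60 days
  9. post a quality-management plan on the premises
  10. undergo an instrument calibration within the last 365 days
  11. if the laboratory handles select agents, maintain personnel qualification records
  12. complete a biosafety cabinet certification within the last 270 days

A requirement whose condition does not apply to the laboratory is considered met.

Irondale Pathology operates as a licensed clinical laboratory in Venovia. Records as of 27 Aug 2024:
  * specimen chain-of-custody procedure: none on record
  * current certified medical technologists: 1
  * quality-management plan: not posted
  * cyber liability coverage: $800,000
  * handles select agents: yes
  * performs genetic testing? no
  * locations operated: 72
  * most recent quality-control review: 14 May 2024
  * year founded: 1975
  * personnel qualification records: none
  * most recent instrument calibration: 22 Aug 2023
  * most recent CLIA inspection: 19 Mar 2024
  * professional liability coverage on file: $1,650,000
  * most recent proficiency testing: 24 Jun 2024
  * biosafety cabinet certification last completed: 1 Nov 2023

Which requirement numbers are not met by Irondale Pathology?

2, 3, 7, 8, 9, 10, 11, 12

1. quality-control review 105 days ago vs limit 120 → met
2. certified medical technologists 1 < 2 → not met
3. specimen chain-of-custody procedure absent → not met
4. condition 'performs genetic testing' does not hold → requirement n/a → met
5. CLIA inspection 161 days ago vs limit 180 → met
6. professional liability coverage $1,650,000 ≥ $1,475,000 → met
7. cyber liability coverage $800,000 < $850,000 → not met
8. proficiency testing 64 days ago vs limit 60 → not met
9. quality-management plan absent → not met
10. instrument calibration 371 days ago vs limit 365 → not met
11. condition 'handles select agents' holds; personnel qualification records absent → not met
12. biosafety cabinet certification 300 days ago vs limit 270 → not met
Not met: 2, 3, 7, 8, 9, 10, 11, 12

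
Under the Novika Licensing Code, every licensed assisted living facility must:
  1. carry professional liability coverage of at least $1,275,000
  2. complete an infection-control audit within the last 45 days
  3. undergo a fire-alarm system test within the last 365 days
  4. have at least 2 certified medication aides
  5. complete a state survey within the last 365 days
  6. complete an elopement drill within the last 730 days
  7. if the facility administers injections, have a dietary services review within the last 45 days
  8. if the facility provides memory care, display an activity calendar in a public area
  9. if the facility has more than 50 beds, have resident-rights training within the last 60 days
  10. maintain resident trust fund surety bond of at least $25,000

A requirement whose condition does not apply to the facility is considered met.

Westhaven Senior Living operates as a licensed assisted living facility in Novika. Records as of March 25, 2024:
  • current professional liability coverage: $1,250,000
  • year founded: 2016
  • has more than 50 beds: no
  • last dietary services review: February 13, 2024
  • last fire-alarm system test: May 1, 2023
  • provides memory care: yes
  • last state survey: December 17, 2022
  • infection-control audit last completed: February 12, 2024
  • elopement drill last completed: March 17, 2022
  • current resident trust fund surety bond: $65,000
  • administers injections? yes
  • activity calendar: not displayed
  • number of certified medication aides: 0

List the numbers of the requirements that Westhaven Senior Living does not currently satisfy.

1. professional liability coverage $1,250,000 < $1,275,000 → not met
2. infection-control audit 42 days ago vs limit 45 → met
3. fire-alarm system test 329 days ago vs limit 365 → met
4. certified medication aides 0 < 2 → not met
5. state survey 464 days ago vs limit 365 → not met
6. elopement drill 739 days ago vs limit 730 → not met
7. condition 'administers injections' holds; dietary services review 41 days ago vs limit 45 → met
8. condition 'provides memory care' holds; activity calendar absent → not met
9. condition 'has more than 50 beds' does not hold → requirement n/a → met
10. resident trust fund surety bond $65,000 ≥ $25,000 → met
Not met: 1, 4, 5, 6, 8

1, 4, 5, 6, 8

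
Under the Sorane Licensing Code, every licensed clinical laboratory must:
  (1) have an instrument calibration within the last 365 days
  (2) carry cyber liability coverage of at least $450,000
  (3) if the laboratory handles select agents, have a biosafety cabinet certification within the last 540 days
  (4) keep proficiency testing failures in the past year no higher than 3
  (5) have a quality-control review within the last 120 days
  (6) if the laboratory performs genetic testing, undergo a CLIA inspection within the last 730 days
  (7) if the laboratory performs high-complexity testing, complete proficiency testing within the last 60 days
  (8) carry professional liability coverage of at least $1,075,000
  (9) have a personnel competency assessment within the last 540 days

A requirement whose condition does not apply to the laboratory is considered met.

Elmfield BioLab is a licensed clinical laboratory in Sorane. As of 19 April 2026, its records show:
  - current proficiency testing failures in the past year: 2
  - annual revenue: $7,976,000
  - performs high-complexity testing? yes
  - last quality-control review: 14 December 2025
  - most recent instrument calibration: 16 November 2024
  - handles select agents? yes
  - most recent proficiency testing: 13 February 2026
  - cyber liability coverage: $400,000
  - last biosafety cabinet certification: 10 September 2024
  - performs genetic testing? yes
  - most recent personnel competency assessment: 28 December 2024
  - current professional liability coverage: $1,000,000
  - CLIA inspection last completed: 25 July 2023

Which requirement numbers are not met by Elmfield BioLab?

1. instrument calibration 519 days ago vs limit 365 → not met
2. cyber liability coverage $400,000 < $450,000 → not met
3. condition 'handles select agents' holds; biosafety cabinet certification 586 days ago vs limit 540 → not met
4. proficiency testing failures in the past year 2 ≤ 3 → met
5. quality-control review 126 days ago vs limit 120 → not met
6. condition 'performs genetic testing' holds; CLIA inspection 999 days ago vs limit 730 → not met
7. condition 'performs high-complexity testing' holds; proficiency testing 65 days ago vs limit 60 → not met
8. professional liability coverage $1,000,000 < $1,075,000 → not met
9. personnel competency assessment 477 days ago vs limit 540 → met
Not met: 1, 2, 3, 5, 6, 7, 8

1, 2, 3, 5, 6, 7, 8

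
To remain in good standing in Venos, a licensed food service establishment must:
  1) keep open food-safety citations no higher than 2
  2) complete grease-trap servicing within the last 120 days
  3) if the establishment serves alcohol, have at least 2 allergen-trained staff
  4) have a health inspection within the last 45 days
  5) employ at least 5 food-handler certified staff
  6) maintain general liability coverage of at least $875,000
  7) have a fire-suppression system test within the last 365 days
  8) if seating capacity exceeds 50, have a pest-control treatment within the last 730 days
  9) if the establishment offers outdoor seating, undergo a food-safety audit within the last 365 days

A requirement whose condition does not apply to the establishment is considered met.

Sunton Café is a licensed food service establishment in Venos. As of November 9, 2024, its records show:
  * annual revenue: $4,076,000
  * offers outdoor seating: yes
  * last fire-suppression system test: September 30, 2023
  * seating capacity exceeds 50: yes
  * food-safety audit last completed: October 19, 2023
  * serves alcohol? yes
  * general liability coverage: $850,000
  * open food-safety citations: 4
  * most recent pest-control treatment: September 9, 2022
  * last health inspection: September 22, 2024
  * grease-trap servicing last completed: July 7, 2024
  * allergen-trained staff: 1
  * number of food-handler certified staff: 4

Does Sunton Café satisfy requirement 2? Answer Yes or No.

No

2. grease-trap servicing 125 days ago vs limit 120 → not met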